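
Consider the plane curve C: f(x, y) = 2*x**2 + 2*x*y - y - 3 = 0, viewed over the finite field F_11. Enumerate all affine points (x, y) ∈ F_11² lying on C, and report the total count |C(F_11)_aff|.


Affine F_11-points: {(0, 8), (1, 1), (2, 2), (3, 8), (4, 10), (5, 7), (7, 2), (8, 10), (9, 1), (10, 7)}; count = 10.

For each of the 121 pairs (x, y) ∈ F_11², evaluate f(x, y) mod 11. Record the zeros.
  x = 0: [0↦8, 1↦7, 2↦6, 3↦5, 4↦4, 5↦3, 6↦2, 7↦1, 8↦0, 9↦10, 10↦9]  zeros at y ∈ {8}
  x = 1: [0↦10, 1↦0, 2↦1, 3↦2, 4↦3, 5↦4, 6↦5, 7↦6, 8↦7, 9↦8, 10↦9]  zeros at y ∈ {1}
  x = 2: [0↦5, 1↦8, 2↦0, 3↦3, 4↦6, 5↦9, 6↦1, 7↦4, 8↦7, 9↦10, 10↦2]  zeros at y ∈ {2}
  x = 3: [0↦4, 1↦9, 2↦3, 3↦8, 4↦2, 5↦7, 6↦1, 7↦6, 8↦0, 9↦5, 10↦10]  zeros at y ∈ {8}
  x = 4: [0↦7, 1↦3, 2↦10, 3↦6, 4↦2, 5↦9, 6↦5, 7↦1, 8↦8, 9↦4, 10↦0]  zeros at y ∈ {10}
  x = 5: [0↦3, 1↦1, 2↦10, 3↦8, 4↦6, 5↦4, 6↦2, 7↦0, 8↦9, 9↦7, 10↦5]  zeros at y ∈ {7}
  x = 6: [0↦3, 1↦3, 2↦3, 3↦3, 4↦3, 5↦3, 6↦3, 7↦3, 8↦3, 9↦3, 10↦3]  zeros at y ∈ ∅
  x = 7: [0↦7, 1↦9, 2↦0, 3↦2, 4↦4, 5↦6, 6↦8, 7↦10, 8↦1, 9↦3, 10↦5]  zeros at y ∈ {2}
  x = 8: [0↦4, 1↦8, 2↦1, 3↦5, 4↦9, 5↦2, 6↦6, 7↦10, 8↦3, 9↦7, 10↦0]  zeros at y ∈ {10}
  x = 9: [0↦5, 1↦0, 2↦6, 3↦1, 4↦7, 5↦2, 6↦8, 7↦3, 8↦9, 9↦4, 10↦10]  zeros at y ∈ {1}
  x = 10: [0↦10, 1↦7, 2↦4, 3↦1, 4↦9, 5↦6, 6↦3, 7↦0, 8↦8, 9↦5, 10↦2]  zeros at y ∈ {7}
Collecting zeros: affine points = {(0, 8), (1, 1), (2, 2), (3, 8), (4, 10), (5, 7), (7, 2), (8, 10), (9, 1), (10, 7)}.
Total count |C(F_11)_aff| = 10.


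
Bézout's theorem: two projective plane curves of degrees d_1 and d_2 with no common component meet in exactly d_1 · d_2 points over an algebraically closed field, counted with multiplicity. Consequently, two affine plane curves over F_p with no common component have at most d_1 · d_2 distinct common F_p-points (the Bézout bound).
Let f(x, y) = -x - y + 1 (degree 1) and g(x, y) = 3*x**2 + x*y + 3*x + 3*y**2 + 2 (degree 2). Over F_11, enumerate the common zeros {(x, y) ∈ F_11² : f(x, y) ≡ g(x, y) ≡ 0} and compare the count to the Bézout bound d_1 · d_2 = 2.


Common zeros: {(3, 9), (4, 8)}; count = 2; Bézout bound = 2.

deg(f) = 1, deg(g) = 2, so Bézout bound = 2.
Scan x ∈ F_11. For each x, list the y ∈ F_11 with f(x, y) ≡ 0 and those with g(x, y) ≡ 0 (mod 11); the common zeros in that column are the intersection.
  x = 0: f ≡ 0 at y ∈ {1}; g ≡ 0 at y ∈ {5, 6}; common: ∅.
  x = 1: f ≡ 0 at y ∈ {0}; g ≡ 0 at y ∈ {2, 5}; common: ∅.
  x = 2: f ≡ 0 at y ∈ {10}; g ≡ 0 at y ∈ ∅; common: ∅.
  x = 3: f ≡ 0 at y ∈ {9}; g ≡ 0 at y ∈ {1, 9}; common: {9}.
  x = 4: f ≡ 0 at y ∈ {8}; g ≡ 0 at y ∈ {8, 9}; common: {8}.
  x = 5: f ≡ 0 at y ∈ {7}; g ≡ 0 at y ∈ ∅; common: ∅.
  x = 6: f ≡ 0 at y ∈ {6}; g ≡ 0 at y ∈ ∅; common: ∅.
  x = 7: f ≡ 0 at y ∈ {5}; g ≡ 0 at y ∈ {8}; common: ∅.
  x = 8: f ≡ 0 at y ∈ {4}; g ≡ 0 at y ∈ {6}; common: ∅.
  x = 9: f ≡ 0 at y ∈ {3}; g ≡ 0 at y ∈ ∅; common: ∅.
  x = 10: f ≡ 0 at y ∈ {2}; g ≡ 0 at y ∈ ∅; common: ∅.
Collecting: common zeros = {(3, 9), (4, 8)}, so the count is 2.
Comparison with the Bézout bound: 2 ≤ 2 = deg(f)·deg(g), as expected for curves with no common component (the bound is attained).


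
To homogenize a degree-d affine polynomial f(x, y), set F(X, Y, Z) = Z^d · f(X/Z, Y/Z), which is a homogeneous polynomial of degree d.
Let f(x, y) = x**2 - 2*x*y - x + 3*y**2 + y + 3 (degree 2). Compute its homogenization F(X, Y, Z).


F(X, Y, Z) = X**2 - 2*X*Y - X*Z + 3*Y**2 + Y*Z + 3*Z**2

deg(f) = 2.
Substitute x = X/Z, y = Y/Z into f, then multiply by Z^2.
  monomial 1·x^2·y^0 ↦ 1·X^2·Y^0·Z^0.
  monomial -2·x^1·y^1 ↦ -2·X^1·Y^1·Z^0.
  monomial -1·x^1·y^0 ↦ -1·X^1·Y^0·Z^1.
  monomial 3·x^0·y^2 ↦ 3·X^0·Y^2·Z^0.
  monomial 1·x^0·y^1 ↦ 1·X^0·Y^1·Z^1.
  monomial 3·x^0·y^0 ↦ 3·X^0·Y^0·Z^2.
Collecting: F(X, Y, Z) = X**2 - 2*X*Y - X*Z + 3*Y**2 + Y*Z + 3*Z**2.


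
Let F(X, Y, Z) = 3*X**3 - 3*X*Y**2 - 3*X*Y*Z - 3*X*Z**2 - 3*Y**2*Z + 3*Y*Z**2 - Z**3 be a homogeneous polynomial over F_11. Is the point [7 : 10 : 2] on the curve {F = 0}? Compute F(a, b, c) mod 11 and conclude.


F(7,10,2) ≡ 5 (mod 11); P is NOT on the curve.

Evaluate F(7, 10, 2) term-by-term (mod 11).
  3*X**3 ↦ 3·343·1·1 = 1029
  -3*X*Y**2 ↦ -3·7·100·1 = -2100
  -3*X*Y*Z ↦ -3·7·10·2 = -420
  -3*X*Z**2 ↦ -3·7·1·4 = -84
  -3*Y**2*Z ↦ -3·1·100·2 = -600
  3*Y*Z**2 ↦ 3·1·10·4 = 120
  -Z**3 ↦ -1·1·1·8 = -8
Sum: F(7, 10, 2) = (1029) + (-2100) + (-420) + (-84) + (-600) + (120) + (-8) = -2063.
Reducing mod 11: -2063 ≡ 5 (mod 11).
Since F(a, b, c) ≡ 5 ≠ 0 (mod 11), P does NOT lie on the curve.


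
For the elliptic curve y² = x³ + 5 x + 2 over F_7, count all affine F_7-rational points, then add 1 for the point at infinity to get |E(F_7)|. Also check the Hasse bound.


Affine points = {(0, 3), (0, 4), (1, 1), (1, 6), (3, 3), (3, 4), (4, 3), (4, 4)}; affine count = 8; |E(F_7)| = 9.

Discriminant check: Δ ∝ 4a³ + 27b² = 4·5³ + 27·2² = 4·125 + 27·4 ≡ 6 (mod 7). Nonzero ⇒ E is nonsingular.
For each x ∈ F_7, compute rhs = x³ + 5·x + 2 mod 7, then count y ∈ F_7 with y² ≡ rhs.
  x = 0: rhs = 2, matching y values: 3, 4 (2 points).
  x = 1: rhs = 1, matching y values: 1, 6 (2 points).
  x = 2: rhs = 6, matching y values: none (0 points).
  x = 3: rhs = 2, matching y values: 3, 4 (2 points).
  x = 4: rhs = 2, matching y values: 3, 4 (2 points).
  x = 5: rhs = 5, matching y values: none (0 points).
  x = 6: rhs = 3, matching y values: none (0 points).
Total affine count: 8.
Full point count |E(F_7)| = 8 + 1 = 9.
Hasse bound: |9 − (7+1)| = |1| = 1 ≤ 2√7 ≈ 5.2915 ✓.


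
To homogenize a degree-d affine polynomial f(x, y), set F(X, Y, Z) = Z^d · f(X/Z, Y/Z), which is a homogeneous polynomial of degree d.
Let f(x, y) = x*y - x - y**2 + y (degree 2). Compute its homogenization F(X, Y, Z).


F(X, Y, Z) = X*Y - X*Z - Y**2 + Y*Z

deg(f) = 2.
Substitute x = X/Z, y = Y/Z into f, then multiply by Z^2.
  monomial 1·x^1·y^1 ↦ 1·X^1·Y^1·Z^0.
  monomial -1·x^1·y^0 ↦ -1·X^1·Y^0·Z^1.
  monomial -1·x^0·y^2 ↦ -1·X^0·Y^2·Z^0.
  monomial 1·x^0·y^1 ↦ 1·X^0·Y^1·Z^1.
Collecting: F(X, Y, Z) = X*Y - X*Z - Y**2 + Y*Z.


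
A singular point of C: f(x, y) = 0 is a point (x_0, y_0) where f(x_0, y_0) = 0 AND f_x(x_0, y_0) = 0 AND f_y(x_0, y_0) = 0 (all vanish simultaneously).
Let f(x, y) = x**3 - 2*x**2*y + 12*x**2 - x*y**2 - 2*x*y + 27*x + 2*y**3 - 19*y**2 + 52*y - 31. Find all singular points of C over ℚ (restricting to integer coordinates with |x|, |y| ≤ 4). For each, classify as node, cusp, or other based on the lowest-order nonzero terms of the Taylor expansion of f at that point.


Singular points: {(-2, 3)}; classification: cusp.

Compute partial derivatives:
  f_x = 3*x**2 - 4*x*y + 24*x - y**2 - 2*y + 27.
  f_y = -2*x**2 - 2*x*y - 2*x + 6*y**2 - 38*y + 52.
Scan x_0 ∈ {−4, ..., 4}. For each x_0, f_y(x_0, y) is a polynomial in y; find its integer roots y ∈ {−4, ..., 4}, then test f_x and f at those candidates.
  x = -4: f_y(-4, y) = 6*y**2 - 30*y + 28; no integer root y with |y| ≤ 4.
  x = -3: f_y(-3, y) = 6*y**2 - 32*y + 40; vanishes at y ∈ {2}. (-3, 2): f_x = -2 ≠ 0.
  x = -2: f_y(-2, y) = 6*y**2 - 34*y + 48; vanishes at y ∈ {3}. (-2, 3): f_x = 0, f = 0 — SINGULAR.
  x = -1: f_y(-1, y) = 6*y**2 - 36*y + 52; no integer root y with |y| ≤ 4.
  x = 0: f_y(0, y) = 6*y**2 - 38*y + 52; vanishes at y ∈ {2}. (0, 2): f_x = 19 ≠ 0.
  x = 1: f_y(1, y) = 6*y**2 - 40*y + 48; no integer root y with |y| ≤ 4.
  x = 2: f_y(2, y) = 6*y**2 - 42*y + 40; no integer root y with |y| ≤ 4.
  x = 3: f_y(3, y) = 6*y**2 - 44*y + 28; no integer root y with |y| ≤ 4.
  x = 4: f_y(4, y) = 6*y**2 - 46*y + 12; no integer root y with |y| ≤ 4.
Only singular point on the grid: (-2, 3).
Classify: substitute x = -2 + u, y = 3 + v and expand: f = u**3 - 2*u**2*v - u*v**2 + 2*v**3 + v**2.
No constant or linear terms (consistent with a singular point). Quadratic part: v**2. Cubic part: u**3 - 2*u**2*v - u*v**2 + 2*v**3.
The quadratic part v**2 is a perfect square, so there is a single (double) tangent line v = 0, i.e. y = 3. Restricting the cubic part to that line (v = 0) leaves u**3 ≠ 0, so f is not divisible by v and the branch is v² ≈ -u**3 to lowest order — this is a cusp.
Classification: cusp.


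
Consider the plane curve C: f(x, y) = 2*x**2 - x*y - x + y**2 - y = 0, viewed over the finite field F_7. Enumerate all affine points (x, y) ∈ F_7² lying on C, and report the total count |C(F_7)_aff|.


Affine F_7-points: {(0, 0), (0, 1), (1, 1), (4, 0), (4, 5), (6, 2), (6, 5)}; count = 7.

For each of the 49 pairs (x, y) ∈ F_7², evaluate f(x, y) mod 7. Record the zeros.
  x = 0: [0↦0, 1↦0, 2↦2, 3↦6, 4↦5, 5↦6, 6↦2]  zeros at y ∈ {0, 1}
  x = 1: [0↦1, 1↦0, 2↦1, 3↦4, 4↦2, 5↦2, 6↦4]  zeros at y ∈ {1}
  x = 2: [0↦6, 1↦4, 2↦4, 3↦6, 4↦3, 5↦2, 6↦3]  zeros at y ∈ ∅
  x = 3: [0↦1, 1↦5, 2↦4, 3↦5, 4↦1, 5↦6, 6↦6]  zeros at y ∈ ∅
  x = 4: [0↦0, 1↦3, 2↦1, 3↦1, 4↦3, 5↦0, 6↦6]  zeros at y ∈ {0, 5}
  x = 5: [0↦3, 1↦5, 2↦2, 3↦1, 4↦2, 5↦5, 6↦3]  zeros at y ∈ ∅
  x = 6: [0↦3, 1↦4, 2↦0, 3↦5, 4↦5, 5↦0, 6↦4]  zeros at y ∈ {2, 5}
Collecting zeros: affine points = {(0, 0), (0, 1), (1, 1), (4, 0), (4, 5), (6, 2), (6, 5)}.
Total count |C(F_7)_aff| = 7.


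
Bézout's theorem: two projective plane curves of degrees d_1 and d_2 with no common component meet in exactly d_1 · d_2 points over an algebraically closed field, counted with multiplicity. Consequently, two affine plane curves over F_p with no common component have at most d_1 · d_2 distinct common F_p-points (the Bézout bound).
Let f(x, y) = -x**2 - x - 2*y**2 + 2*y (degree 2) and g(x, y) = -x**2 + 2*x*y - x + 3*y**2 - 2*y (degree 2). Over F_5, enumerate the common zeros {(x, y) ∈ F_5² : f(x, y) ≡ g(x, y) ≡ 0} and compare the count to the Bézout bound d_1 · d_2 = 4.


Common zeros: {(0, 0), (2, 2), (2, 4), (4, 0)}; count = 4; Bézout bound = 4.

deg(f) = 2, deg(g) = 2, so Bézout bound = 4.
Scan x ∈ F_5. For each x, list the y ∈ F_5 with f(x, y) ≡ 0 and those with g(x, y) ≡ 0 (mod 5); the common zeros in that column are the intersection.
  x = 0: f ≡ 0 at y ∈ {0, 1}; g ≡ 0 at y ∈ {0, 4}; common: {0}.
  x = 1: f ≡ 0 at y ∈ ∅; g ≡ 0 at y ∈ {2, 3}; common: ∅.
  x = 2: f ≡ 0 at y ∈ {2, 4}; g ≡ 0 at y ∈ {2, 4}; common: {2, 4}.
  x = 3: f ≡ 0 at y ∈ ∅; g ≡ 0 at y ∈ {1}; common: ∅.
  x = 4: f ≡ 0 at y ∈ {0, 1}; g ≡ 0 at y ∈ {0, 3}; common: {0}.
Collecting: common zeros = {(0, 0), (2, 2), (2, 4), (4, 0)}, so the count is 4.
Comparison with the Bézout bound: 4 ≤ 4 = deg(f)·deg(g), as expected for curves with no common component (the bound is attained).


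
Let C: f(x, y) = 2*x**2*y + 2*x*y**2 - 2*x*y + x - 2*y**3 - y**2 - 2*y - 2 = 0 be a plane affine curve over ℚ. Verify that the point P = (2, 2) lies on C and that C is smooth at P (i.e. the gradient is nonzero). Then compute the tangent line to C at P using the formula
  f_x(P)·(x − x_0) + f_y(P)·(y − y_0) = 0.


Tangent line at P: 21*x - 10*y - 22 = 0.

Step 1: f(2, 2) = 0, so P lies on C.
Step 2: partial derivatives
  f_x(x, y) = 4*x*y + 2*y**2 - 2*y + 1, f_y(x, y) = 2*x**2 + 4*x*y - 2*x - 6*y**2 - 2*y - 2.
  f_x(P) = 21, f_y(P) = -10 (gradient nonzero, so P is smooth).
Step 3: tangent line at P: 21·(x − 2) + -10·(y − 2) = 0.
Expanding: 21*x - 10*y - 22 = 0.


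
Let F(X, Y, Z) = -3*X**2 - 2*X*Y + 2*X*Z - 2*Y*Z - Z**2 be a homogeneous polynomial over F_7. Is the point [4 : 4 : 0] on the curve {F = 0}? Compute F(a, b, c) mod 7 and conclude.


F(4,4,0) ≡ 4 (mod 7); P is NOT on the curve.

Evaluate F(4, 4, 0) term-by-term (mod 7).
  -3*X**2 ↦ -3·16·1·1 = -48
  -2*X*Y ↦ -2·4·4·1 = -32
  2*X*Z ↦ 2·4·1·0 = 0
  -2*Y*Z ↦ -2·1·4·0 = 0
  -Z**2 ↦ -1·1·1·0 = 0
Sum: F(4, 4, 0) = (-48) + (-32) + (0) + (0) + (0) = -80.
Reducing mod 7: -80 ≡ 4 (mod 7).
Since F(a, b, c) ≡ 4 ≠ 0 (mod 7), P does NOT lie on the curve.


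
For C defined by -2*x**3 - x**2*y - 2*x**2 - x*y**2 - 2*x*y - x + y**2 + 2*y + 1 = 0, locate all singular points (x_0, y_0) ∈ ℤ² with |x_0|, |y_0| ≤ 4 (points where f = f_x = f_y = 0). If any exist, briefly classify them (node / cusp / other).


Singular points: {(0, -1)}; classification: node.

Compute partial derivatives:
  f_x = -6*x**2 - 2*x*y - 4*x - y**2 - 2*y - 1.
  f_y = -x**2 - 2*x*y - 2*x + 2*y + 2.
Scan x_0 ∈ {−4, ..., 4}. For each x_0, f_y(x_0, y) is a polynomial in y; find its integer roots y ∈ {−4, ..., 4}, then test f_x and f at those candidates.
  x = -4: f_y(-4, y) = 10*y - 6; no integer root y with |y| ≤ 4.
  x = -3: f_y(-3, y) = 8*y - 1; no integer root y with |y| ≤ 4.
  x = -2: f_y(-2, y) = 6*y + 2; no integer root y with |y| ≤ 4.
  x = -1: f_y(-1, y) = 4*y + 3; no integer root y with |y| ≤ 4.
  x = 0: f_y(0, y) = 2*y + 2; vanishes at y ∈ {-1}. (0, -1): f_x = 0, f = 0 — SINGULAR.
  x = 1: f_y(1, y) = -1; no integer root y with |y| ≤ 4.
  x = 2: f_y(2, y) = -2*y - 6; vanishes at y ∈ {-3}. (2, -3): f_x = -24 ≠ 0.
  x = 3: f_y(3, y) = -4*y - 13; no integer root y with |y| ≤ 4.
  x = 4: f_y(4, y) = -6*y - 22; no integer root y with |y| ≤ 4.
Only singular point on the grid: (0, -1).
Classify: substitute x = 0 + u, y = -1 + v and expand: f = -2*u**3 - u**2*v - u**2 - u*v**2 + v**2.
No constant or linear terms (consistent with a singular point). Quadratic part: -u**2 + v**2. Cubic part: -2*u**3 - u**2*v - u*v**2.
The quadratic part v**2 - u**2 = (v − u)(v + u) splits into two distinct linear factors, so there are two distinct tangent lines y − -1 = ±(x − 0) — this is a node (ordinary double point).
Classification: node.


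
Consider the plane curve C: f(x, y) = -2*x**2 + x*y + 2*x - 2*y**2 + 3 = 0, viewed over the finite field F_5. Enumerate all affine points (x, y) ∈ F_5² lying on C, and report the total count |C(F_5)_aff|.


Affine F_5-points: {(0, 2), (0, 3), (1, 4), (2, 2), (2, 4)}; count = 5.

For each of the 25 pairs (x, y) ∈ F_5², evaluate f(x, y) mod 5. Record the zeros.
  x = 0: [0↦3, 1↦1, 2↦0, 3↦0, 4↦1]  zeros at y ∈ {2, 3}
  x = 1: [0↦3, 1↦2, 2↦2, 3↦3, 4↦0]  zeros at y ∈ {4}
  x = 2: [0↦4, 1↦4, 2↦0, 3↦2, 4↦0]  zeros at y ∈ {2, 4}
  x = 3: [0↦1, 1↦2, 2↦4, 3↦2, 4↦1]  zeros at y ∈ ∅
  x = 4: [0↦4, 1↦1, 2↦4, 3↦3, 4↦3]  zeros at y ∈ ∅
Collecting zeros: affine points = {(0, 2), (0, 3), (1, 4), (2, 2), (2, 4)}.
Total count |C(F_5)_aff| = 5.


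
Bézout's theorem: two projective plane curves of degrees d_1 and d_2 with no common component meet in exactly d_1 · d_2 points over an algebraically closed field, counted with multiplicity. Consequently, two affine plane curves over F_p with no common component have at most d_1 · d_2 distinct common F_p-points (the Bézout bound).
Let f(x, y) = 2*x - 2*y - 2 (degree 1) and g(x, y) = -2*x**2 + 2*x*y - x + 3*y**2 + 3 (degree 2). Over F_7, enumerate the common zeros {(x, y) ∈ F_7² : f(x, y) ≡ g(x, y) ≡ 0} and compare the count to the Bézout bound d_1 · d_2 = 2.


Common zeros: {(1, 0), (2, 1)}; count = 2; Bézout bound = 2.

deg(f) = 1, deg(g) = 2, so Bézout bound = 2.
Scan x ∈ F_7. For each x, list the y ∈ F_7 with f(x, y) ≡ 0 and those with g(x, y) ≡ 0 (mod 7); the common zeros in that column are the intersection.
  x = 0: f ≡ 0 at y ∈ {6}; g ≡ 0 at y ∈ ∅; common: ∅.
  x = 1: f ≡ 0 at y ∈ {0}; g ≡ 0 at y ∈ {0, 4}; common: {0}.
  x = 2: f ≡ 0 at y ∈ {1}; g ≡ 0 at y ∈ {0, 1}; common: {1}.
  x = 3: f ≡ 0 at y ∈ {2}; g ≡ 0 at y ∈ {6}; common: ∅.
  x = 4: f ≡ 0 at y ∈ {3}; g ≡ 0 at y ∈ ∅; common: ∅.
  x = 5: f ≡ 0 at y ∈ {4}; g ≡ 0 at y ∈ ∅; common: ∅.
  x = 6: f ≡ 0 at y ∈ {5}; g ≡ 0 at y ∈ {4, 6}; common: ∅.
Collecting: common zeros = {(1, 0), (2, 1)}, so the count is 2.
Comparison with the Bézout bound: 2 ≤ 2 = deg(f)·deg(g), as expected for curves with no common component (the bound is attained).


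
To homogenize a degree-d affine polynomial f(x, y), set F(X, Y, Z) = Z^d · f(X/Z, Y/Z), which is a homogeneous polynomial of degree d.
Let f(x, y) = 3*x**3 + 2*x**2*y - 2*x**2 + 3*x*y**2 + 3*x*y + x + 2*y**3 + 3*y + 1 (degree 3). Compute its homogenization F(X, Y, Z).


F(X, Y, Z) = 3*X**3 + 2*X**2*Y - 2*X**2*Z + 3*X*Y**2 + 3*X*Y*Z + X*Z**2 + 2*Y**3 + 3*Y*Z**2 + Z**3

deg(f) = 3.
Substitute x = X/Z, y = Y/Z into f, then multiply by Z^3.
  monomial 3·x^3·y^0 ↦ 3·X^3·Y^0·Z^0.
  monomial 2·x^2·y^1 ↦ 2·X^2·Y^1·Z^0.
  monomial -2·x^2·y^0 ↦ -2·X^2·Y^0·Z^1.
  monomial 3·x^1·y^2 ↦ 3·X^1·Y^2·Z^0.
  monomial 3·x^1·y^1 ↦ 3·X^1·Y^1·Z^1.
  monomial 1·x^1·y^0 ↦ 1·X^1·Y^0·Z^2.
  monomial 2·x^0·y^3 ↦ 2·X^0·Y^3·Z^0.
  monomial 3·x^0·y^1 ↦ 3·X^0·Y^1·Z^2.
  monomial 1·x^0·y^0 ↦ 1·X^0·Y^0·Z^3.
Collecting: F(X, Y, Z) = 3*X**3 + 2*X**2*Y - 2*X**2*Z + 3*X*Y**2 + 3*X*Y*Z + X*Z**2 + 2*Y**3 + 3*Y*Z**2 + Z**3.


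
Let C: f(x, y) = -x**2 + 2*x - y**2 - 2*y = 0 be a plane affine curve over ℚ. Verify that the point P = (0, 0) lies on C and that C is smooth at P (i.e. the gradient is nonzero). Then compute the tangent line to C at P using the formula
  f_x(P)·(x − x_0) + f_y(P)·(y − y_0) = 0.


Tangent line at P: 2*x - 2*y = 0.

Step 1: f(0, 0) = 0, so P lies on C.
Step 2: partial derivatives
  f_x(x, y) = 2 - 2*x, f_y(x, y) = -2*y - 2.
  f_x(P) = 2, f_y(P) = -2 (gradient nonzero, so P is smooth).
Step 3: tangent line at P: 2·(x − 0) + -2·(y − 0) = 0.
Expanding: 2*x - 2*y = 0.


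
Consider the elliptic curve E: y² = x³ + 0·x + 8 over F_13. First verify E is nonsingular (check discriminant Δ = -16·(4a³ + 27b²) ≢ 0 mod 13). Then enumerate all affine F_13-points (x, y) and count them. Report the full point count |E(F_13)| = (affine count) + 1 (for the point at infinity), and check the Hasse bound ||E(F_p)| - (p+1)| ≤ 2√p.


Affine points = {(1, 3), (1, 10), (2, 4), (2, 9), (3, 3), (3, 10), (5, 4), (5, 9), (6, 4), (6, 9), (7, 0), (8, 0), (9, 3), (9, 10), (11, 0)}; affine count = 15; |E(F_13)| = 16.

Discriminant check: Δ ∝ 4a³ + 27b² = 4·0³ + 27·8² = 4·0 + 27·64 ≡ 12 (mod 13). Nonzero ⇒ E is nonsingular.
For each x ∈ F_13, compute rhs = x³ + 0·x + 8 mod 13, then count y ∈ F_13 with y² ≡ rhs.
  x = 0: rhs = 8, matching y values: none (0 points).
  x = 1: rhs = 9, matching y values: 3, 10 (2 points).
  x = 2: rhs = 3, matching y values: 4, 9 (2 points).
  x = 3: rhs = 9, matching y values: 3, 10 (2 points).
  x = 4: rhs = 7, matching y values: none (0 points).
  x = 5: rhs = 3, matching y values: 4, 9 (2 points).
  x = 6: rhs = 3, matching y values: 4, 9 (2 points).
  x = 7: rhs = 0, matching y values: 0 (1 points).
  x = 8: rhs = 0, matching y values: 0 (1 points).
  x = 9: rhs = 9, matching y values: 3, 10 (2 points).
  x = 10: rhs = 7, matching y values: none (0 points).
  x = 11: rhs = 0, matching y values: 0 (1 points).
  x = 12: rhs = 7, matching y values: none (0 points).
Total affine count: 15.
Full point count |E(F_13)| = 15 + 1 = 16.
Hasse bound: |16 − (13+1)| = |2| = 2 ≤ 2√13 ≈ 7.2111 ✓.


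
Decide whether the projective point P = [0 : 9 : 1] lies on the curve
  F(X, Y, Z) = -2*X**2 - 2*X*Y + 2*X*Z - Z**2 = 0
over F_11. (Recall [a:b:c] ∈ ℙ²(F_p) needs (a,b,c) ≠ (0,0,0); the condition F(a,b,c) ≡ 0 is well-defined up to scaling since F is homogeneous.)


F(0,9,1) ≡ 10 (mod 11); P is NOT on the curve.

Evaluate F(0, 9, 1) term-by-term (mod 11).
  -2*X**2 ↦ -2·0·1·1 = 0
  -2*X*Y ↦ -2·0·9·1 = 0
  2*X*Z ↦ 2·0·1·1 = 0
  -Z**2 ↦ -1·1·1·1 = -1
Sum: F(0, 9, 1) = (0) + (0) + (0) + (-1) = -1.
Reducing mod 11: -1 ≡ 10 (mod 11).
Since F(a, b, c) ≡ 10 ≠ 0 (mod 11), P does NOT lie on the curve.


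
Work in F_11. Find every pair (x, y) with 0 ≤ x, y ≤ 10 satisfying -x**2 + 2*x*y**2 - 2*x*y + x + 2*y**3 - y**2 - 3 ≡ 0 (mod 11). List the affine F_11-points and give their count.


Affine F_11-points: {(0, 8), (1, 9), (2, 10), (3, 7), (3, 8), (3, 10), (5, 1), (5, 4), (5, 7), (6, 0), (7, 1), (9, 4)}; count = 12.

For each of the 121 pairs (x, y) ∈ F_11², evaluate f(x, y) mod 11. Record the zeros.
  x = 0: [0↦8, 1↦9, 2↦9, 3↦9, 4↦10, 5↦2, 6↦8, 7↦7, 8↦0, 9↦10, 10↦5]  zeros at y ∈ {8}
  x = 1: [0↦8, 1↦9, 2↦2, 3↦10, 4↦1, 5↦9, 6↦2, 7↦3, 8↦2, 9↦0, 10↦9]  zeros at y ∈ {9}
  x = 2: [0↦6, 1↦7, 2↦4, 3↦9, 4↦1, 5↦3, 6↦5, 7↦8, 8↦2, 9↦10, 10↦0]  zeros at y ∈ {10}
  x = 3: [0↦2, 1↦3, 2↦4, 3↦6, 4↦10, 5↦6, 6↦6, 7↦0, 8↦0, 9↦7, 10↦0]  zeros at y ∈ {7, 8, 10}
  x = 4: [0↦7, 1↦8, 2↦2, 3↦1, 4↦6, 5↦7, 6↦5, 7↦1, 8↦7, 9↦2, 10↦9]  zeros at y ∈ ∅
  x = 5: [0↦10, 1↦0, 2↦9, 3↦5, 4↦0, 5↦6, 6↦2, 7↦0, 8↦1, 9↦6, 10↦5]  zeros at y ∈ {1, 4, 7}
  x = 6: [0↦0, 1↦1, 2↦3, 3↦7, 4↦3, 5↦3, 6↦8, 7↦8, 8↦4, 9↦8, 10↦10]  zeros at y ∈ {0}
  x = 7: [0↦10, 1↦0, 2↦6, 3↦7, 4↦4, 5↦9, 6↦1, 7↦3, 8↦5, 9↦8, 10↦2]  zeros at y ∈ {1}
  x = 8: [0↦7, 1↦8, 2↦7, 3↦5, 4↦3, 5↦2, 6↦3, 7↦7, 8↦4, 9↦6, 10↦3]  zeros at y ∈ ∅
  x = 9: [0↦2, 1↦3, 2↦6, 3↦1, 4↦0, 5↦4, 6↦3, 7↦9, 8↦1, 9↦2, 10↦2]  zeros at y ∈ {4}
  x = 10: [0↦6, 1↦7, 2↦3, 3↦6, 4↦6, 5↦4, 6↦1, 7↦9, 8↦7, 9↦7, 10↦10]  zeros at y ∈ ∅
Collecting zeros: affine points = {(0, 8), (1, 9), (2, 10), (3, 7), (3, 8), (3, 10), (5, 1), (5, 4), (5, 7), (6, 0), (7, 1), (9, 4)}.
Total count |C(F_11)_aff| = 12.


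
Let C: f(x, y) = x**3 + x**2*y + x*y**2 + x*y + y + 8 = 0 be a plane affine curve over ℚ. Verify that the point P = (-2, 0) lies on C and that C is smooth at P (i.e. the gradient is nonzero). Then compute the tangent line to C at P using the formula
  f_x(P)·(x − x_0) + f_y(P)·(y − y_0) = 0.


Tangent line at P: 12*x + 3*y + 24 = 0.

Step 1: f(-2, 0) = 0, so P lies on C.
Step 2: partial derivatives
  f_x(x, y) = 3*x**2 + 2*x*y + y**2 + y, f_y(x, y) = x**2 + 2*x*y + x + 1.
  f_x(P) = 12, f_y(P) = 3 (gradient nonzero, so P is smooth).
Step 3: tangent line at P: 12·(x − -2) + 3·(y − 0) = 0.
Expanding: 12*x + 3*y + 24 = 0.


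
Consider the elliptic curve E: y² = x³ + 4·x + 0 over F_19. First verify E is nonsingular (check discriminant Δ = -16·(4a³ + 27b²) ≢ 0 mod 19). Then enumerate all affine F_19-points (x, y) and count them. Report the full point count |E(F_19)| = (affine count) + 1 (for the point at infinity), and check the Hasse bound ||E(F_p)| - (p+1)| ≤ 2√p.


Affine points = {(0, 0), (1, 9), (1, 10), (2, 4), (2, 15), (3, 1), (3, 18), (4, 2), (4, 17), (9, 9), (9, 10), (11, 8), (11, 11), (12, 3), (12, 16), (13, 8), (13, 11), (14, 8), (14, 11)}; affine count = 19; |E(F_19)| = 20.

Discriminant check: Δ ∝ 4a³ + 27b² = 4·4³ + 27·0² = 4·64 + 27·0 ≡ 9 (mod 19). Nonzero ⇒ E is nonsingular.
For each x ∈ F_19, compute rhs = x³ + 4·x + 0 mod 19, then count y ∈ F_19 with y² ≡ rhs.
  x = 0: rhs = 0, matching y values: 0 (1 points).
  x = 1: rhs = 5, matching y values: 9, 10 (2 points).
  x = 2: rhs = 16, matching y values: 4, 15 (2 points).
  x = 3: rhs = 1, matching y values: 1, 18 (2 points).
  x = 4: rhs = 4, matching y values: 2, 17 (2 points).
  x = 5: rhs = 12, matching y values: none (0 points).
  x = 6: rhs = 12, matching y values: none (0 points).
  x = 7: rhs = 10, matching y values: none (0 points).
  x = 8: rhs = 12, matching y values: none (0 points).
  x = 9: rhs = 5, matching y values: 9, 10 (2 points).
  x = 10: rhs = 14, matching y values: none (0 points).
  x = 11: rhs = 7, matching y values: 8, 11 (2 points).
  x = 12: rhs = 9, matching y values: 3, 16 (2 points).
  x = 13: rhs = 7, matching y values: 8, 11 (2 points).
  x = 14: rhs = 7, matching y values: 8, 11 (2 points).
  x = 15: rhs = 15, matching y values: none (0 points).
  x = 16: rhs = 18, matching y values: none (0 points).
  x = 17: rhs = 3, matching y values: none (0 points).
  x = 18: rhs = 14, matching y values: none (0 points).
Total affine count: 19.
Full point count |E(F_19)| = 19 + 1 = 20.
Hasse bound: |20 − (19+1)| = |0| = 0 ≤ 2√19 ≈ 8.7178 ✓.


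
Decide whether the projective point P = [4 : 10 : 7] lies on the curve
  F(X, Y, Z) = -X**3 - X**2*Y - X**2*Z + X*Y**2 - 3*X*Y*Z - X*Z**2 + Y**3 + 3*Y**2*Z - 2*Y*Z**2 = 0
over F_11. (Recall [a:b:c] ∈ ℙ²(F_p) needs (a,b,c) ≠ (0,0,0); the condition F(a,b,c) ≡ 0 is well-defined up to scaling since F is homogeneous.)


F(4,10,7) ≡ 4 (mod 11); P is NOT on the curve.

Evaluate F(4, 10, 7) term-by-term (mod 11).
  -X**3 ↦ -1·64·1·1 = -64
  -X**2*Y ↦ -1·16·10·1 = -160
  -X**2*Z ↦ -1·16·1·7 = -112
  X*Y**2 ↦ 1·4·100·1 = 400
  -3*X*Y*Z ↦ -3·4·10·7 = -840
  -X*Z**2 ↦ -1·4·1·49 = -196
  Y**3 ↦ 1·1·1000·1 = 1000
  3*Y**2*Z ↦ 3·1·100·7 = 2100
  -2*Y*Z**2 ↦ -2·1·10·49 = -980
Sum: F(4, 10, 7) = (-64) + (-160) + (-112) + (400) + (-840) + (-196) + (1000) + (2100) + (-980) = 1148.
Reducing mod 11: 1148 ≡ 4 (mod 11).
Since F(a, b, c) ≡ 4 ≠ 0 (mod 11), P does NOT lie on the curve.


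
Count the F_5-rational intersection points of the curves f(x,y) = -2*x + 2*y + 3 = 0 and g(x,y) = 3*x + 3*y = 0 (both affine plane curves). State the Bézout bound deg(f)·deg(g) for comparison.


Common zeros: {(2, 3)}; count = 1; Bézout bound = 1.

deg(f) = 1, deg(g) = 1, so Bézout bound = 1.
Scan x ∈ F_5. For each x, list the y ∈ F_5 with f(x, y) ≡ 0 and those with g(x, y) ≡ 0 (mod 5); the common zeros in that column are the intersection.
  x = 0: f ≡ 0 at y ∈ {1}; g ≡ 0 at y ∈ {0}; common: ∅.
  x = 1: f ≡ 0 at y ∈ {2}; g ≡ 0 at y ∈ {4}; common: ∅.
  x = 2: f ≡ 0 at y ∈ {3}; g ≡ 0 at y ∈ {3}; common: {3}.
  x = 3: f ≡ 0 at y ∈ {4}; g ≡ 0 at y ∈ {2}; common: ∅.
  x = 4: f ≡ 0 at y ∈ {0}; g ≡ 0 at y ∈ {1}; common: ∅.
Collecting: common zeros = {(2, 3)}, so the count is 1.
Comparison with the Bézout bound: 1 ≤ 1 = deg(f)·deg(g), as expected for curves with no common component (the bound is attained).


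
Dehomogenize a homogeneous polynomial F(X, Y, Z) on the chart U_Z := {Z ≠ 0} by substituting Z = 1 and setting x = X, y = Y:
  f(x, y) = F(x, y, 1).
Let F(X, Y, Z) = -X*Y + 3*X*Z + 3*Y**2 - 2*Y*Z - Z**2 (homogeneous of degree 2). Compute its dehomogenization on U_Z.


f(x, y) = -x*y + 3*x + 3*y**2 - 2*y - 1

On U_Z we set Z = 1. Each monomial c·X^i·Y^j·Z^k in F becomes c·x^i·y^j·1^k = c·x^i·y^j.
Substituting Z = 1: F(X, Y, 1) = -x*y + 3*x + 3*y**2 - 2*y - 1.
Note: deg(f) ≤ deg(F) = 2; strict inequality happens when F is divisible by Z (lost terms).


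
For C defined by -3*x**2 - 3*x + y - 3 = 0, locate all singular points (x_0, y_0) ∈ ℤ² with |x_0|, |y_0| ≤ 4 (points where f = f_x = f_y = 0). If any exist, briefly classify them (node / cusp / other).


No singular points in the scanned grid; C is smooth there.

Compute partial derivatives:
  f_x = -6*x - 3.
  f_y = 1.
f_y = 1 is a nonzero constant, so f_y never vanishes: no point (x, y) can satisfy f = f_x = f_y = 0. In particular no (x, y) ∈ {−4, ..., 4}² is singular; the curve is smooth.


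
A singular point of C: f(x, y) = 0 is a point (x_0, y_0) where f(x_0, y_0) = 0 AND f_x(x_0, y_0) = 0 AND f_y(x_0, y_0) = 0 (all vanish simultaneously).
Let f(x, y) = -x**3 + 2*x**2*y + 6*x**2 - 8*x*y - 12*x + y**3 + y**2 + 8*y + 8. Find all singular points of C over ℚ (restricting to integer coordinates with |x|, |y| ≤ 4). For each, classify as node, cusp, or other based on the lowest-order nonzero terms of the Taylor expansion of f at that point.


Singular points: {(2, 0)}; classification: cusp.

Compute partial derivatives:
  f_x = -3*x**2 + 4*x*y + 12*x - 8*y - 12.
  f_y = 2*x**2 - 8*x + 3*y**2 + 2*y + 8.
Scan x_0 ∈ {−4, ..., 4}. For each x_0, f_y(x_0, y) is a polynomial in y; find its integer roots y ∈ {−4, ..., 4}, then test f_x and f at those candidates.
  x = -4: f_y(-4, y) = 3*y**2 + 2*y + 72; no integer root y with |y| ≤ 4.
  x = -3: f_y(-3, y) = 3*y**2 + 2*y + 50; no integer root y with |y| ≤ 4.
  x = -2: f_y(-2, y) = 3*y**2 + 2*y + 32; no integer root y with |y| ≤ 4.
  x = -1: f_y(-1, y) = 3*y**2 + 2*y + 18; no integer root y with |y| ≤ 4.
  x = 0: f_y(0, y) = 3*y**2 + 2*y + 8; no integer root y with |y| ≤ 4.
  x = 1: f_y(1, y) = 3*y**2 + 2*y + 2; no integer root y with |y| ≤ 4.
  x = 2: f_y(2, y) = 3*y**2 + 2*y; vanishes at y ∈ {0}. (2, 0): f_x = 0, f = 0 — SINGULAR.
  x = 3: f_y(3, y) = 3*y**2 + 2*y + 2; no integer root y with |y| ≤ 4.
  x = 4: f_y(4, y) = 3*y**2 + 2*y + 8; no integer root y with |y| ≤ 4.
Only singular point on the grid: (2, 0).
Classify: substitute x = 2 + u, y = 0 + v and expand: f = -u**3 + 2*u**2*v + v**3 + v**2.
No constant or linear terms (consistent with a singular point). Quadratic part: v**2. Cubic part: -u**3 + 2*u**2*v + v**3.
The quadratic part v**2 is a perfect square, so there is a single (double) tangent line v = 0, i.e. y = 0. Restricting the cubic part to that line (v = 0) leaves -u**3 ≠ 0, so f is not divisible by v and the branch is v² ≈ u**3 to lowest order — this is a cusp.
Classification: cusp.


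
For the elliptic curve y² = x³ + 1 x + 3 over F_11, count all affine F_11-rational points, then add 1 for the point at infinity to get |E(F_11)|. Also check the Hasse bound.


Affine points = {(0, 5), (0, 6), (1, 4), (1, 7), (3, 0), (4, 4), (4, 7), (5, 1), (5, 10), (6, 4), (6, 7), (7, 1), (7, 10), (9, 2), (9, 9), (10, 1), (10, 10)}; affine count = 17; |E(F_11)| = 18.

Discriminant check: Δ ∝ 4a³ + 27b² = 4·1³ + 27·3² = 4·1 + 27·9 ≡ 5 (mod 11). Nonzero ⇒ E is nonsingular.
For each x ∈ F_11, compute rhs = x³ + 1·x + 3 mod 11, then count y ∈ F_11 with y² ≡ rhs.
  x = 0: rhs = 3, matching y values: 5, 6 (2 points).
  x = 1: rhs = 5, matching y values: 4, 7 (2 points).
  x = 2: rhs = 2, matching y values: none (0 points).
  x = 3: rhs = 0, matching y values: 0 (1 points).
  x = 4: rhs = 5, matching y values: 4, 7 (2 points).
  x = 5: rhs = 1, matching y values: 1, 10 (2 points).
  x = 6: rhs = 5, matching y values: 4, 7 (2 points).
  x = 7: rhs = 1, matching y values: 1, 10 (2 points).
  x = 8: rhs = 6, matching y values: none (0 points).
  x = 9: rhs = 4, matching y values: 2, 9 (2 points).
  x = 10: rhs = 1, matching y values: 1, 10 (2 points).
Total affine count: 17.
Full point count |E(F_11)| = 17 + 1 = 18.
Hasse bound: |18 − (11+1)| = |6| = 6 ≤ 2√11 ≈ 6.6332 ✓.


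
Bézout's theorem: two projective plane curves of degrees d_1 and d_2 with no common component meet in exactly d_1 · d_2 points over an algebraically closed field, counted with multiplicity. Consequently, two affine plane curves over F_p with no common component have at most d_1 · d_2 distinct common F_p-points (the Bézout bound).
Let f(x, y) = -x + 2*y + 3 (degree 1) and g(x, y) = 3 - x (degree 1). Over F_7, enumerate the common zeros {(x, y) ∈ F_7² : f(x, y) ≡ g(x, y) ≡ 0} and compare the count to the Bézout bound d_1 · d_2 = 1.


Common zeros: {(3, 0)}; count = 1; Bézout bound = 1.

deg(f) = 1, deg(g) = 1, so Bézout bound = 1.
Scan x ∈ F_7. For each x, list the y ∈ F_7 with f(x, y) ≡ 0 and those with g(x, y) ≡ 0 (mod 7); the common zeros in that column are the intersection.
  x = 0: f ≡ 0 at y ∈ {2}; g ≡ 0 at y ∈ ∅; common: ∅.
  x = 1: f ≡ 0 at y ∈ {6}; g ≡ 0 at y ∈ ∅; common: ∅.
  x = 2: f ≡ 0 at y ∈ {3}; g ≡ 0 at y ∈ ∅; common: ∅.
  x = 3: f ≡ 0 at y ∈ {0}; g ≡ 0 at y ∈ {0, 1, 2, 3, 4, 5, 6}; common: {0}.
  x = 4: f ≡ 0 at y ∈ {4}; g ≡ 0 at y ∈ ∅; common: ∅.
  x = 5: f ≡ 0 at y ∈ {1}; g ≡ 0 at y ∈ ∅; common: ∅.
  x = 6: f ≡ 0 at y ∈ {5}; g ≡ 0 at y ∈ ∅; common: ∅.
Collecting: common zeros = {(3, 0)}, so the count is 1.
Comparison with the Bézout bound: 1 ≤ 1 = deg(f)·deg(g), as expected for curves with no common component (the bound is attained).


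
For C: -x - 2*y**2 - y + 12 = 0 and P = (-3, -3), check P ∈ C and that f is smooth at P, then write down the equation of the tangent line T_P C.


Tangent line at P: -x + 11*y + 30 = 0.

Step 1: f(-3, -3) = 0, so P lies on C.
Step 2: partial derivatives
  f_x(x, y) = -1, f_y(x, y) = -4*y - 1.
  f_x(P) = -1, f_y(P) = 11 (gradient nonzero, so P is smooth).
Step 3: tangent line at P: -1·(x − -3) + 11·(y − -3) = 0.
Expanding: -x + 11*y + 30 = 0.


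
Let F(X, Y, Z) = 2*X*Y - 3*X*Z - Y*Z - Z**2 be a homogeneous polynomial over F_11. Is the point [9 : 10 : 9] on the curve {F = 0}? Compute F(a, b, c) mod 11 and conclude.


F(9,10,9) ≡ 8 (mod 11); P is NOT on the curve.

Evaluate F(9, 10, 9) term-by-term (mod 11).
  2*X*Y ↦ 2·9·10·1 = 180
  -3*X*Z ↦ -3·9·1·9 = -243
  -Y*Z ↦ -1·1·10·9 = -90
  -Z**2 ↦ -1·1·1·81 = -81
Sum: F(9, 10, 9) = (180) + (-243) + (-90) + (-81) = -234.
Reducing mod 11: -234 ≡ 8 (mod 11).
Since F(a, b, c) ≡ 8 ≠ 0 (mod 11), P does NOT lie on the curve.


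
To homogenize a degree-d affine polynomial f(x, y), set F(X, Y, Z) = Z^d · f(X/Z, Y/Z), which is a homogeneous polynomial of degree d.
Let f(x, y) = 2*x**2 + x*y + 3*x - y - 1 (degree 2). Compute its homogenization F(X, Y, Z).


F(X, Y, Z) = 2*X**2 + X*Y + 3*X*Z - Y*Z - Z**2

deg(f) = 2.
Substitute x = X/Z, y = Y/Z into f, then multiply by Z^2.
  monomial 2·x^2·y^0 ↦ 2·X^2·Y^0·Z^0.
  monomial 1·x^1·y^1 ↦ 1·X^1·Y^1·Z^0.
  monomial 3·x^1·y^0 ↦ 3·X^1·Y^0·Z^1.
  monomial -1·x^0·y^1 ↦ -1·X^0·Y^1·Z^1.
  monomial -1·x^0·y^0 ↦ -1·X^0·Y^0·Z^2.
Collecting: F(X, Y, Z) = 2*X**2 + X*Y + 3*X*Z - Y*Z - Z**2.


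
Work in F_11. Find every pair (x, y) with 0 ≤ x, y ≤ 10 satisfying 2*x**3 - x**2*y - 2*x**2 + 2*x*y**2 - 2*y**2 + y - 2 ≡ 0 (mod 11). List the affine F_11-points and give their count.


Affine F_11-points: {(2, 8), (2, 10), (3, 4), (3, 9), (4, 2), (4, 6), (5, 0), (5, 3), (7, 1), (7, 3), (9, 7), (9, 9), (10, 2), (10, 9)}; count = 14.

For each of the 121 pairs (x, y) ∈ F_11², evaluate f(x, y) mod 11. Record the zeros.
  x = 0: [0↦9, 1↦8, 2↦3, 3↦5, 4↦3, 5↦8, 6↦9, 7↦6, 8↦10, 9↦10, 10↦6]  zeros at y ∈ ∅
  x = 1: [0↦9, 1↦9, 2↦9, 3↦9, 4↦9, 5↦9, 6↦9, 7↦9, 8↦9, 9↦9, 10↦9]  zeros at y ∈ ∅
  x = 2: [0↦6, 1↦5, 2↦8, 3↦4, 4↦4, 5↦8, 6↦5, 7↦6, 8↦0, 9↦9, 10↦0]  zeros at y ∈ {8, 10}
  x = 3: [0↦1, 1↦8, 2↦1, 3↦2, 4↦0, 5↦6, 6↦9, 7↦9, 8↦6, 9↦0, 10↦2]  zeros at y ∈ {4, 9}
  x = 4: [0↦6, 1↦8, 2↦0, 3↦4, 4↦9, 5↦4, 6↦0, 7↦8, 8↦6, 9↦5, 10↦5]  zeros at y ∈ {2, 6}
  x = 5: [0↦0, 1↦6, 2↦6, 3↦0, 4↦10, 5↦3, 6↦1, 7↦4, 8↦1, 9↦3, 10↦10]  zeros at y ∈ {0, 3}
  x = 6: [0↦6, 1↦3, 2↦9, 3↦2, 4↦4, 5↦4, 6↦2, 7↦9, 8↦3, 9↦6, 10↦7]  zeros at y ∈ ∅
  x = 7: [0↦3, 1↦0, 2↦10, 3↦0, 4↦3, 5↦8, 6↦4, 7↦2, 8↦2, 9↦4, 10↦8]  zeros at y ∈ {1, 3}
  x = 8: [0↦3, 1↦9, 2↦10, 3↦6, 4↦8, 5↦5, 6↦8, 7↦6, 8↦10, 9↦9, 10↦3]  zeros at y ∈ ∅
  x = 9: [0↦7, 1↦9, 2↦10, 3↦10, 4↦9, 5↦7, 6↦4, 7↦0, 8↦6, 9↦0, 10↦4]  zeros at y ∈ {7, 9}
  x = 10: [0↦5, 1↦1, 2↦0, 3↦2, 4↦7, 5↦4, 6↦4, 7↦7, 8↦2, 9↦0, 10↦1]  zeros at y ∈ {2, 9}
Collecting zeros: affine points = {(2, 8), (2, 10), (3, 4), (3, 9), (4, 2), (4, 6), (5, 0), (5, 3), (7, 1), (7, 3), (9, 7), (9, 9), (10, 2), (10, 9)}.
Total count |C(F_11)_aff| = 14.


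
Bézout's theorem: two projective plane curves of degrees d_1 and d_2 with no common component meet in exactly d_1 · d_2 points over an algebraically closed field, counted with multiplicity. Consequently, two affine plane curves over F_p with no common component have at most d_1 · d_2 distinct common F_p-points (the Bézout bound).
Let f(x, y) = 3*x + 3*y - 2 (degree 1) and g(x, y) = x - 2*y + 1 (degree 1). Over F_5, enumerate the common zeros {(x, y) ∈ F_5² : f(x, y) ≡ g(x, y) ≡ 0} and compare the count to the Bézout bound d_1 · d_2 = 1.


Common zeros: {(4, 0)}; count = 1; Bézout bound = 1.

deg(f) = 1, deg(g) = 1, so Bézout bound = 1.
Scan x ∈ F_5. For each x, list the y ∈ F_5 with f(x, y) ≡ 0 and those with g(x, y) ≡ 0 (mod 5); the common zeros in that column are the intersection.
  x = 0: f ≡ 0 at y ∈ {4}; g ≡ 0 at y ∈ {3}; common: ∅.
  x = 1: f ≡ 0 at y ∈ {3}; g ≡ 0 at y ∈ {1}; common: ∅.
  x = 2: f ≡ 0 at y ∈ {2}; g ≡ 0 at y ∈ {4}; common: ∅.
  x = 3: f ≡ 0 at y ∈ {1}; g ≡ 0 at y ∈ {2}; common: ∅.
  x = 4: f ≡ 0 at y ∈ {0}; g ≡ 0 at y ∈ {0}; common: {0}.
Collecting: common zeros = {(4, 0)}, so the count is 1.
Comparison with the Bézout bound: 1 ≤ 1 = deg(f)·deg(g), as expected for curves with no common component (the bound is attained).


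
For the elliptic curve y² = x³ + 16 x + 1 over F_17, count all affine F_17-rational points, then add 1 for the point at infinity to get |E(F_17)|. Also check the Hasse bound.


Affine points = {(0, 1), (0, 16), (1, 1), (1, 16), (3, 5), (3, 12), (5, 6), (5, 11), (12, 0), (13, 3), (13, 14), (16, 1), (16, 16)}; affine count = 13; |E(F_17)| = 14.

Discriminant check: Δ ∝ 4a³ + 27b² = 4·16³ + 27·1² = 4·4096 + 27·1 ≡ 6 (mod 17). Nonzero ⇒ E is nonsingular.
For each x ∈ F_17, compute rhs = x³ + 16·x + 1 mod 17, then count y ∈ F_17 with y² ≡ rhs.
  x = 0: rhs = 1, matching y values: 1, 16 (2 points).
  x = 1: rhs = 1, matching y values: 1, 16 (2 points).
  x = 2: rhs = 7, matching y values: none (0 points).
  x = 3: rhs = 8, matching y values: 5, 12 (2 points).
  x = 4: rhs = 10, matching y values: none (0 points).
  x = 5: rhs = 2, matching y values: 6, 11 (2 points).
  x = 6: rhs = 7, matching y values: none (0 points).
  x = 7: rhs = 14, matching y values: none (0 points).
  x = 8: rhs = 12, matching y values: none (0 points).
  x = 9: rhs = 7, matching y values: none (0 points).
  x = 10: rhs = 5, matching y values: none (0 points).
  x = 11: rhs = 12, matching y values: none (0 points).
  x = 12: rhs = 0, matching y values: 0 (1 points).
  x = 13: rhs = 9, matching y values: 3, 14 (2 points).
  x = 14: rhs = 11, matching y values: none (0 points).
  x = 15: rhs = 12, matching y values: none (0 points).
  x = 16: rhs = 1, matching y values: 1, 16 (2 points).
Total affine count: 13.
Full point count |E(F_17)| = 13 + 1 = 14.
Hasse bound: |14 − (17+1)| = |-4| = 4 ≤ 2√17 ≈ 8.2462 ✓.


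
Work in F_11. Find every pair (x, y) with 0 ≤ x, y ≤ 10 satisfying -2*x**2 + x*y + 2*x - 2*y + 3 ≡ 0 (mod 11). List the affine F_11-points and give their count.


Affine F_11-points: {(0, 7), (1, 3), (3, 9), (4, 5), (5, 5), (6, 6), (7, 3), (8, 9), (9, 6), (10, 7)}; count = 10.

For each of the 121 pairs (x, y) ∈ F_11², evaluate f(x, y) mod 11. Record the zeros.
  x = 0: [0↦3, 1↦1, 2↦10, 3↦8, 4↦6, 5↦4, 6↦2, 7↦0, 8↦9, 9↦7, 10↦5]  zeros at y ∈ {7}
  x = 1: [0↦3, 1↦2, 2↦1, 3↦0, 4↦10, 5↦9, 6↦8, 7↦7, 8↦6, 9↦5, 10↦4]  zeros at y ∈ {3}
  x = 2: [0↦10, 1↦10, 2↦10, 3↦10, 4↦10, 5↦10, 6↦10, 7↦10, 8↦10, 9↦10, 10↦10]  zeros at y ∈ ∅
  x = 3: [0↦2, 1↦3, 2↦4, 3↦5, 4↦6, 5↦7, 6↦8, 7↦9, 8↦10, 9↦0, 10↦1]  zeros at y ∈ {9}
  x = 4: [0↦1, 1↦3, 2↦5, 3↦7, 4↦9, 5↦0, 6↦2, 7↦4, 8↦6, 9↦8, 10↦10]  zeros at y ∈ {5}
  x = 5: [0↦7, 1↦10, 2↦2, 3↦5, 4↦8, 5↦0, 6↦3, 7↦6, 8↦9, 9↦1, 10↦4]  zeros at y ∈ {5}
  x = 6: [0↦9, 1↦2, 2↦6, 3↦10, 4↦3, 5↦7, 6↦0, 7↦4, 8↦8, 9↦1, 10↦5]  zeros at y ∈ {6}
  x = 7: [0↦7, 1↦1, 2↦6, 3↦0, 4↦5, 5↦10, 6↦4, 7↦9, 8↦3, 9↦8, 10↦2]  zeros at y ∈ {3}
  x = 8: [0↦1, 1↦7, 2↦2, 3↦8, 4↦3, 5↦9, 6↦4, 7↦10, 8↦5, 9↦0, 10↦6]  zeros at y ∈ {9}
  x = 9: [0↦2, 1↦9, 2↦5, 3↦1, 4↦8, 5↦4, 6↦0, 7↦7, 8↦3, 9↦10, 10↦6]  zeros at y ∈ {6}
  x = 10: [0↦10, 1↦7, 2↦4, 3↦1, 4↦9, 5↦6, 6↦3, 7↦0, 8↦8, 9↦5, 10↦2]  zeros at y ∈ {7}
Collecting zeros: affine points = {(0, 7), (1, 3), (3, 9), (4, 5), (5, 5), (6, 6), (7, 3), (8, 9), (9, 6), (10, 7)}.
Total count |C(F_11)_aff| = 10.
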